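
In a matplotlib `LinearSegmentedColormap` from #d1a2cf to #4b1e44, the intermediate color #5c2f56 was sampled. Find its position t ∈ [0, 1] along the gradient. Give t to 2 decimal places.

Invert the lerp on the B channel (largest span, 139): t = (86 − 207) / (68 − 207) = -121/-139 = 0.8705.
Check on R: (92 − 209)/(75 − 209) = 0.8731 ✓

0.87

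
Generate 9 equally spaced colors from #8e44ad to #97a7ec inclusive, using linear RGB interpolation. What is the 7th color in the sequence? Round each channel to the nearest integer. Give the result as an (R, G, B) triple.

(149, 142, 220)

With 9 swatches and endpoints inclusive, swatch 7 sits at t = (7 − 1)/(9 − 1) = 6/8 ≈ 0.75.
#8e44ad → (142, 68, 173); #97a7ec → (151, 167, 236).
R = 142 + 0.75 × (151 − 142) = 148.75 → 149
G = 68 + 0.75 × (167 − 68) = 142.25 → 142
B = 173 + 0.75 × (236 − 173) = 220.25 → 220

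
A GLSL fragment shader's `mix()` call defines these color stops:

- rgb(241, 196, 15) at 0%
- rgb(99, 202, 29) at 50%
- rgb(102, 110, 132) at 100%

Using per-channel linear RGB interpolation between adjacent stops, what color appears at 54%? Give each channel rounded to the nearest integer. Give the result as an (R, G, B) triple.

(99, 195, 37)

54% lies between the 50% and 100% stops, so the local fraction is t = (54 − 50)/(100 − 50) = 4/50 ≈ 0.08.
R = 99 + 0.08 × (102 − 99) = 99.24 → 99
G = 202 + 0.08 × (110 − 202) = 194.64 → 195
B = 29 + 0.08 × (132 − 29) = 37.24 → 37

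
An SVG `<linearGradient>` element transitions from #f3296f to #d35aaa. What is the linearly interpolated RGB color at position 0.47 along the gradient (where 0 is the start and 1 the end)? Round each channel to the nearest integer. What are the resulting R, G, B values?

(228, 64, 139)

#f3296f → (243, 41, 111); #d35aaa → (211, 90, 170).
R = 243 + 0.47 × (211 − 243) = 243 + 0.47 × -32 = 227.96 → 228
G = 41 + 0.47 × (90 − 41) = 41 + 0.47 × 49 = 64.03 → 64
B = 111 + 0.47 × (170 − 111) = 111 + 0.47 × 59 = 138.73 → 139
So the blended color is (228, 64, 139), about #e4408b.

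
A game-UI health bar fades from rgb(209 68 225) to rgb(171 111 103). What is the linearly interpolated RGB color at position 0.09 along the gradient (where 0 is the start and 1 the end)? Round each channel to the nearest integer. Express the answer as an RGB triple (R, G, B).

(206, 72, 214)

R = 209 + 0.09 × (171 − 209) = 209 + 0.09 × -38 = 205.58 → 206
G = 68 + 0.09 × (111 − 68) = 68 + 0.09 × 43 = 71.87 → 72
B = 225 + 0.09 × (103 − 225) = 225 + 0.09 × -122 = 214.02 → 214
So the blended color is (206, 72, 214), about #ce48d6.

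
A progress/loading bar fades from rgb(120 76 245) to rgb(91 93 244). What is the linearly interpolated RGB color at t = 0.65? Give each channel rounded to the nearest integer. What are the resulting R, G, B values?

R = 120 + 0.65 × (91 − 120) = 120 + 0.65 × -29 = 101.15 → 101
G = 76 + 0.65 × (93 − 76) = 76 + 0.65 × 17 = 87.05 → 87
B = 245 + 0.65 × (244 − 245) = 245 + 0.65 × -1 = 244.35 → 244

(101, 87, 244)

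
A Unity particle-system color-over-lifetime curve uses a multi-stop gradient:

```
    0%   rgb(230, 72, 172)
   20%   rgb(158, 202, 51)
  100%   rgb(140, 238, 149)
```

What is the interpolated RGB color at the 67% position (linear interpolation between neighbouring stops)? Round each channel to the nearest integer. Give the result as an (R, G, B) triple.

67% lies between the 20% and 100% stops, so the local fraction is t = (67 − 20)/(100 − 20) = 47/80 ≈ 0.5875.
R = 158 + 0.5875 × (140 − 158) = 147.425 → 147
G = 202 + 0.5875 × (238 − 202) = 223.15 → 223
B = 51 + 0.5875 × (149 − 51) = 108.575 → 109

(147, 223, 109)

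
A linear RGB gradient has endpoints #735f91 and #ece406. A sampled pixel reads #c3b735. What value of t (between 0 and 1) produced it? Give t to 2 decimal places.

Invert the lerp on the B channel (largest span, 139): t = (53 − 145) / (6 − 145) = -92/-139 = 0.66187.
Check on R: (195 − 115)/(236 − 115) = 0.6612 ✓

0.66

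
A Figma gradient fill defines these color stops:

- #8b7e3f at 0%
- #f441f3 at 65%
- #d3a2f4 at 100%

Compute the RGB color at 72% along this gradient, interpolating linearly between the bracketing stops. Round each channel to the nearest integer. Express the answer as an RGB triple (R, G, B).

72% lies between the 65% and 100% stops, so the local fraction is t = (72 − 65)/(100 − 65) = 7/35 ≈ 0.2.
#f441f3 → (244, 65, 243); #d3a2f4 → (211, 162, 244).
R = 244 + 0.2 × (211 − 244) = 237.4 → 237
G = 65 + 0.2 × (162 − 65) = 84.4 → 84
B = 243 + 0.2 × (244 − 243) = 243.2 → 243

(237, 84, 243)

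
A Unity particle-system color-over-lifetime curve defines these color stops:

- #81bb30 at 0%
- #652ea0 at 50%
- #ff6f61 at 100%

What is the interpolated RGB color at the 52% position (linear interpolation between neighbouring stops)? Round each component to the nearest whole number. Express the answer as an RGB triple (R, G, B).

(107, 49, 157)

52% lies between the 50% and 100% stops, so the local fraction is t = (52 − 50)/(100 − 50) = 2/50 ≈ 0.04.
#652ea0 → (101, 46, 160); #ff6f61 → (255, 111, 97).
R = 101 + 0.04 × (255 − 101) = 107.16 → 107
G = 46 + 0.04 × (111 − 46) = 48.6 → 49
B = 160 + 0.04 × (97 − 160) = 157.48 → 157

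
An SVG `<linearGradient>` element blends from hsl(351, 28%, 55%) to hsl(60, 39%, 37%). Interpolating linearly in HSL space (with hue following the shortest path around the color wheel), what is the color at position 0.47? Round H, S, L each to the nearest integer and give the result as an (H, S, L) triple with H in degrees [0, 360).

Hue: 60 − 351 = -291°, but |-291| > 180 so the shorter arc goes the other way: Δh = -291 + 360 = 69°.
H = 351 + 0.47 × (69) = 383.43 → 383 → 383 mod 360 = 23°
S = 28 + 0.47 × (39 − 28) = 33.17 → 33%
L = 55 + 0.47 × (37 − 55) = 46.54 → 47%

(23, 33, 47)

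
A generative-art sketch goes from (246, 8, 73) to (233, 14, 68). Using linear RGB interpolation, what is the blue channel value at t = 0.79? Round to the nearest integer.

69

B = 73 + 0.79 × (68 − 73) = 69.05 → 69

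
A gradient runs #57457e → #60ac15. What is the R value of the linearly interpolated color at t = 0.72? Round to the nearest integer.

R₁ = 87 (from #57457e), R₂ = 96 (from #60ac15).
R = 87 + 0.72 × (96 − 87) = 93.48 → 93

93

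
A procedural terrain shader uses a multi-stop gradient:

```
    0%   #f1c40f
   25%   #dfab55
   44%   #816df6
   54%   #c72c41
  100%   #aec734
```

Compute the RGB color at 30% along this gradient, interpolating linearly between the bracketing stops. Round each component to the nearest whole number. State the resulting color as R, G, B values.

(198, 155, 127)

30% lies between the 25% and 44% stops, so the local fraction is t = (30 − 25)/(44 − 25) = 5/19 ≈ 0.2632.
#dfab55 → (223, 171, 85); #816df6 → (129, 109, 246).
R = 223 + 0.2632 × (129 − 223) = 198.259 → 198
G = 171 + 0.2632 × (109 − 171) = 154.682 → 155
B = 85 + 0.2632 × (246 − 85) = 127.375 → 127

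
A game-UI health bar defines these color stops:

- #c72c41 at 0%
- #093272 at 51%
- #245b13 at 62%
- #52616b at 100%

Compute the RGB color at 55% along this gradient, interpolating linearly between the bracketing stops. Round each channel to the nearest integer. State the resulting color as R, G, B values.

(19, 65, 79)

55% lies between the 51% and 62% stops, so the local fraction is t = (55 − 51)/(62 − 51) = 4/11 ≈ 0.3636.
#093272 → (9, 50, 114); #245b13 → (36, 91, 19).
R = 9 + 0.3636 × (36 − 9) = 18.817 → 19
G = 50 + 0.3636 × (91 − 50) = 64.908 → 65
B = 114 + 0.3636 × (19 − 114) = 79.458 → 79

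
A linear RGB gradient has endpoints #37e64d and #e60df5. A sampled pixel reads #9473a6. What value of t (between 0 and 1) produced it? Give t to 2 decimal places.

0.53

Invert the lerp on the G channel (largest span, 217): t = (115 − 230) / (13 − 230) = -115/-217 = 0.52995.
Check on R: (148 − 55)/(230 − 55) = 0.5314 ✓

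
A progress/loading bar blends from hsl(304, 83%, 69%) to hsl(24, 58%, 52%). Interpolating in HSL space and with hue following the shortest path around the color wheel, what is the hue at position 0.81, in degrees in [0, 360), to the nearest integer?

Hue: 24 − 304 = -280°, but |-280| > 180 so the shorter arc goes the other way: Δh = -280 + 360 = 80°.
H = 304 + 0.81 × (80) = 368.8 → 369 → 369 mod 360 = 9°

9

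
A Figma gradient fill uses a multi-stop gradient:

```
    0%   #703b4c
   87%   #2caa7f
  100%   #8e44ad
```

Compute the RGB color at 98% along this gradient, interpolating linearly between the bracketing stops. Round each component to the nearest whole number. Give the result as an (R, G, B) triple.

(127, 84, 166)

98% lies between the 87% and 100% stops, so the local fraction is t = (98 − 87)/(100 − 87) = 11/13 ≈ 0.8462.
#2caa7f → (44, 170, 127); #8e44ad → (142, 68, 173).
R = 44 + 0.8462 × (142 − 44) = 126.928 → 127
G = 170 + 0.8462 × (68 − 170) = 83.688 → 84
B = 127 + 0.8462 × (173 − 127) = 165.925 → 166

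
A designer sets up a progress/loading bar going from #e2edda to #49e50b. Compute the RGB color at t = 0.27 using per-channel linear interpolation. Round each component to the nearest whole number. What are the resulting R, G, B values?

#e2edda → (226, 237, 218); #49e50b → (73, 229, 11).
R = 226 + 0.27 × (73 − 226) = 226 + 0.27 × -153 = 184.69 → 185
G = 237 + 0.27 × (229 − 237) = 237 + 0.27 × -8 = 234.84 → 235
B = 218 + 0.27 × (11 − 218) = 218 + 0.27 × -207 = 162.11 → 162

(185, 235, 162)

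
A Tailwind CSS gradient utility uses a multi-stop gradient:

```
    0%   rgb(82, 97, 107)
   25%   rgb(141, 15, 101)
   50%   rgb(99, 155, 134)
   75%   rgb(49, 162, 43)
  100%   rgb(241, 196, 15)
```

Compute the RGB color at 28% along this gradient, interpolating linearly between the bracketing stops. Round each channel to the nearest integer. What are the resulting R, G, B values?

(136, 32, 105)

28% lies between the 25% and 50% stops, so the local fraction is t = (28 − 25)/(50 − 25) = 3/25 ≈ 0.12.
R = 141 + 0.12 × (99 − 141) = 135.96 → 136
G = 15 + 0.12 × (155 − 15) = 31.8 → 32
B = 101 + 0.12 × (134 − 101) = 104.96 → 105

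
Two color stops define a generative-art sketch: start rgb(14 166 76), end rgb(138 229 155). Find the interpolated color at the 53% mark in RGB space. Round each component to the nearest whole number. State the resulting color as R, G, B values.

53% corresponds to t = 0.53.
R = 14 + 0.53 × (138 − 14) = 14 + 0.53 × 124 = 79.72 → 80
G = 166 + 0.53 × (229 − 166) = 166 + 0.53 × 63 = 199.39 → 199
B = 76 + 0.53 × (155 − 76) = 76 + 0.53 × 79 = 117.87 → 118
So the blended color is (80, 199, 118), about #50c776.

(80, 199, 118)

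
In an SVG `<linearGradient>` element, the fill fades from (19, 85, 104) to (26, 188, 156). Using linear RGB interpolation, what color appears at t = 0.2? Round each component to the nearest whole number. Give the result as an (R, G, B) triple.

R = 19 + 0.2 × (26 − 19) = 19 + 0.2 × 7 = 20.4 → 20
G = 85 + 0.2 × (188 − 85) = 85 + 0.2 × 103 = 105.6 → 106
B = 104 + 0.2 × (156 − 104) = 104 + 0.2 × 52 = 114.4 → 114

(20, 106, 114)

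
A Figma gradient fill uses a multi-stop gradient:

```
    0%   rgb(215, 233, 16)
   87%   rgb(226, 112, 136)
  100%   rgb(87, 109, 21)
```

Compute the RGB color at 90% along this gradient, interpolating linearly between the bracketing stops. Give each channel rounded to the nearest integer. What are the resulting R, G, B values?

90% lies between the 87% and 100% stops, so the local fraction is t = (90 − 87)/(100 − 87) = 3/13 ≈ 0.2308.
R = 226 + 0.2308 × (87 − 226) = 193.919 → 194
G = 112 + 0.2308 × (109 − 112) = 111.308 → 111
B = 136 + 0.2308 × (21 − 136) = 109.458 → 109

(194, 111, 109)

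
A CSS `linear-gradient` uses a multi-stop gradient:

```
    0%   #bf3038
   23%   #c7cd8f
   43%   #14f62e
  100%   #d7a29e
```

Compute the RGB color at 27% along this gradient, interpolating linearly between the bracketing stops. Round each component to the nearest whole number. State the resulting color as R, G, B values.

(163, 213, 124)

27% lies between the 23% and 43% stops, so the local fraction is t = (27 − 23)/(43 − 23) = 4/20 ≈ 0.2.
#c7cd8f → (199, 205, 143); #14f62e → (20, 246, 46).
R = 199 + 0.2 × (20 − 199) = 163.2 → 163
G = 205 + 0.2 × (246 − 205) = 213.2 → 213
B = 143 + 0.2 × (46 − 143) = 123.6 → 124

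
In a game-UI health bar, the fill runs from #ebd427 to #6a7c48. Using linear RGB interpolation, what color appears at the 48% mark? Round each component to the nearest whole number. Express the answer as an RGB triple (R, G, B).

(173, 170, 55)

#ebd427 → (235, 212, 39); #6a7c48 → (106, 124, 72).
48% corresponds to t = 0.48.
R = 235 + 0.48 × (106 − 235) = 235 + 0.48 × -129 = 173.08 → 173
G = 212 + 0.48 × (124 − 212) = 212 + 0.48 × -88 = 169.76 → 170
B = 39 + 0.48 × (72 − 39) = 39 + 0.48 × 33 = 54.84 → 55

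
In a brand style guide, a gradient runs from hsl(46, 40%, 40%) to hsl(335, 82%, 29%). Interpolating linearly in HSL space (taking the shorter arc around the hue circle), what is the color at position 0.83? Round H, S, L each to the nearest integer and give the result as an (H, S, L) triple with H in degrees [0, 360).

(347, 75, 31)

Hue: 335 − 46 = 289°, but |289| > 180 so the shorter arc goes the other way: Δh = 289 − 360 = -71°.
H = 46 + 0.83 × (-71) = -12.93 → -13 → -13 mod 360 = 347°
S = 40 + 0.83 × (82 − 40) = 74.86 → 75%
L = 40 + 0.83 × (29 − 40) = 30.87 → 31%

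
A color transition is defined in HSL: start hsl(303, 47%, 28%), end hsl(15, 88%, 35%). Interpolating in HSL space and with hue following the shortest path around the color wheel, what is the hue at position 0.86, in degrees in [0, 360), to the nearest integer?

Hue: 15 − 303 = -288°, but |-288| > 180 so the shorter arc goes the other way: Δh = -288 + 360 = 72°.
H = 303 + 0.86 × (72) = 364.92 → 365 → 365 mod 360 = 5°

5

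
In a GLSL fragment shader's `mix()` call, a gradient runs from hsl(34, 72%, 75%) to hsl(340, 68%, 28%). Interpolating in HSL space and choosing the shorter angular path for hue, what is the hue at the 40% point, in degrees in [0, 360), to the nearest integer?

12

Hue: 340 − 34 = 306°, but |306| > 180 so the shorter arc goes the other way: Δh = 306 − 360 = -54°.
H = 34 + 0.4 × (-54) = 12.4 → 12°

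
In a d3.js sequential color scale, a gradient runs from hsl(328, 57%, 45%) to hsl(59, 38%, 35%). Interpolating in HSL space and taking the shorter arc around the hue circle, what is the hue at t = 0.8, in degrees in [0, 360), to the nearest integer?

Hue: 59 − 328 = -269°, but |-269| > 180 so the shorter arc goes the other way: Δh = -269 + 360 = 91°.
H = 328 + 0.8 × (91) = 400.8 → 401 → 401 mod 360 = 41°

41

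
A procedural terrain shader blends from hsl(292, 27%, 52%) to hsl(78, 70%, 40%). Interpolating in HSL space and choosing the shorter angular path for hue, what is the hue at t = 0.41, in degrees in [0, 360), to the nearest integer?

352

Hue: 78 − 292 = -214°, but |-214| > 180 so the shorter arc goes the other way: Δh = -214 + 360 = 146°.
H = 292 + 0.41 × (146) = 351.86 → 352°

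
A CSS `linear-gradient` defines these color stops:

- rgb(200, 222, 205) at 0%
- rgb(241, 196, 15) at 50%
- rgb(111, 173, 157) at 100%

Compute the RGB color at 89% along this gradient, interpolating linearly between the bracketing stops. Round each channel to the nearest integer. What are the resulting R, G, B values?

89% lies between the 50% and 100% stops, so the local fraction is t = (89 − 50)/(100 − 50) = 39/50 ≈ 0.78.
R = 241 + 0.78 × (111 − 241) = 139.6 → 140
G = 196 + 0.78 × (173 − 196) = 178.06 → 178
B = 15 + 0.78 × (157 − 15) = 125.76 → 126

(140, 178, 126)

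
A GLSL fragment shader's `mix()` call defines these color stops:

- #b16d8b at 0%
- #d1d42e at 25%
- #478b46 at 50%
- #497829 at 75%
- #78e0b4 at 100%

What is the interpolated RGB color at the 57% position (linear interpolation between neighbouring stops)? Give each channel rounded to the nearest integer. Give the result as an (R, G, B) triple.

57% lies between the 50% and 75% stops, so the local fraction is t = (57 − 50)/(75 − 50) = 7/25 ≈ 0.28.
#478b46 → (71, 139, 70); #497829 → (73, 120, 41).
R = 71 + 0.28 × (73 − 71) = 71.56 → 72
G = 139 + 0.28 × (120 − 139) = 133.68 → 134
B = 70 + 0.28 × (41 − 70) = 61.88 → 62

(72, 134, 62)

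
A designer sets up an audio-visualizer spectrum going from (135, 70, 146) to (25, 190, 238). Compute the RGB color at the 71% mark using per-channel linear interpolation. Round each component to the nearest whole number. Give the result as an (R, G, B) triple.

71% corresponds to t = 0.71.
R = 135 + 0.71 × (25 − 135) = 135 + 0.71 × -110 = 56.9 → 57
G = 70 + 0.71 × (190 − 70) = 70 + 0.71 × 120 = 155.2 → 155
B = 146 + 0.71 × (238 − 146) = 146 + 0.71 × 92 = 211.32 → 211

(57, 155, 211)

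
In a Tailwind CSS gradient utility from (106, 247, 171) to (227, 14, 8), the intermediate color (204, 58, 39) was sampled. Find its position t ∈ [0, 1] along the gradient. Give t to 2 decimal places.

0.81

Invert the lerp on the G channel (largest span, 233): t = (58 − 247) / (14 − 247) = -189/-233 = 0.81116.
Check on R: (204 − 106)/(227 − 106) = 0.8099 ✓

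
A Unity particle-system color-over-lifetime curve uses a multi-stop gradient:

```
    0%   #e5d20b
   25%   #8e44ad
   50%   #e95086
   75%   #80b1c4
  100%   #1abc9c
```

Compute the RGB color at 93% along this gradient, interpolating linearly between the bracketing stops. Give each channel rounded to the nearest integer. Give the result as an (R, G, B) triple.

93% lies between the 75% and 100% stops, so the local fraction is t = (93 − 75)/(100 − 75) = 18/25 ≈ 0.72.
#80b1c4 → (128, 177, 196); #1abc9c → (26, 188, 156).
R = 128 + 0.72 × (26 − 128) = 54.56 → 55
G = 177 + 0.72 × (188 − 177) = 184.92 → 185
B = 196 + 0.72 × (156 − 196) = 167.2 → 167

(55, 185, 167)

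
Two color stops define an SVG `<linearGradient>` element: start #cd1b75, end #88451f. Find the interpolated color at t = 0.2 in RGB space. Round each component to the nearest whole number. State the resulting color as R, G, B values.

(191, 35, 100)

#cd1b75 → (205, 27, 117); #88451f → (136, 69, 31).
R = 205 + 0.2 × (136 − 205) = 205 + 0.2 × -69 = 191.2 → 191
G = 27 + 0.2 × (69 − 27) = 27 + 0.2 × 42 = 35.4 → 35
B = 117 + 0.2 × (31 − 117) = 117 + 0.2 × -86 = 99.8 → 100
So the blended color is (191, 35, 100), about #bf2364.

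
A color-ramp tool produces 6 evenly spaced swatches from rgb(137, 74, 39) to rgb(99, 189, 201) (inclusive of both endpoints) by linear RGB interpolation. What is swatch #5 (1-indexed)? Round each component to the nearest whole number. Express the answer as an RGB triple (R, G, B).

(107, 166, 169)

With 6 swatches and endpoints inclusive, swatch 5 sits at t = (5 − 1)/(6 − 1) = 4/5 ≈ 0.8.
R = 137 + 0.8 × (99 − 137) = 106.6 → 107
G = 74 + 0.8 × (189 − 74) = 166 → 166
B = 39 + 0.8 × (201 − 39) = 168.6 → 169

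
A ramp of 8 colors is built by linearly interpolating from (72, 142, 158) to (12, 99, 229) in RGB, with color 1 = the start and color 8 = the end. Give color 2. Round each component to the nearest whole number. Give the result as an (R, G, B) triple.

With 8 swatches and endpoints inclusive, swatch 2 sits at t = (2 − 1)/(8 − 1) = 1/7 ≈ 0.1429.
R = 72 + 0.1429 × (12 − 72) = 63.426 → 63
G = 142 + 0.1429 × (99 − 142) = 135.855 → 136
B = 158 + 0.1429 × (229 − 158) = 168.146 → 168

(63, 136, 168)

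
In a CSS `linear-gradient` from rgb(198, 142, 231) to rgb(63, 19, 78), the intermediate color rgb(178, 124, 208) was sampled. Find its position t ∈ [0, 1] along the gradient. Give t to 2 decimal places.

0.15

Invert the lerp on the B channel (largest span, 153): t = (208 − 231) / (78 − 231) = -23/-153 = 0.15033.
Check on R: (178 − 198)/(63 − 198) = 0.1481 ✓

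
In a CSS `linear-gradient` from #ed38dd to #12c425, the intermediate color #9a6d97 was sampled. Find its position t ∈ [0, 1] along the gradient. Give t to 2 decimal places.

0.38

Invert the lerp on the R channel (largest span, 219): t = (154 − 237) / (18 − 237) = -83/-219 = 0.379.
Check on G: (109 − 56)/(196 − 56) = 0.3786 ✓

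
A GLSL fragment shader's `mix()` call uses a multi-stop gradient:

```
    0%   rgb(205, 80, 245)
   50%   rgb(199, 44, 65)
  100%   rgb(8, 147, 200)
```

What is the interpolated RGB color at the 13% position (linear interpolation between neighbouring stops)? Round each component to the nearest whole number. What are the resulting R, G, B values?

13% lies between the 0% and 50% stops, so the local fraction is t = (13 − 0)/(50 − 0) = 13/50 ≈ 0.26.
R = 205 + 0.26 × (199 − 205) = 203.44 → 203
G = 80 + 0.26 × (44 − 80) = 70.64 → 71
B = 245 + 0.26 × (65 − 245) = 198.2 → 198

(203, 71, 198)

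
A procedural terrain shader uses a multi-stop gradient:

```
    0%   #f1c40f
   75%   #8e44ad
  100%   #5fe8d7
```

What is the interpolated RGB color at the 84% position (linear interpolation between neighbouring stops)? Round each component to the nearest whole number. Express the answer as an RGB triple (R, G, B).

84% lies between the 75% and 100% stops, so the local fraction is t = (84 − 75)/(100 − 75) = 9/25 ≈ 0.36.
#8e44ad → (142, 68, 173); #5fe8d7 → (95, 232, 215).
R = 142 + 0.36 × (95 − 142) = 125.08 → 125
G = 68 + 0.36 × (232 − 68) = 127.04 → 127
B = 173 + 0.36 × (215 − 173) = 188.12 → 188

(125, 127, 188)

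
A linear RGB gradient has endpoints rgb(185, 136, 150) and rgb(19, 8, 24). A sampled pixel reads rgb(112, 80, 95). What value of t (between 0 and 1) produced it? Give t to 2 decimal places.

Invert the lerp on the R channel (largest span, 166): t = (112 − 185) / (19 − 185) = -73/-166 = 0.43976.
Check on G: (80 − 136)/(8 − 136) = 0.4375 ✓

0.44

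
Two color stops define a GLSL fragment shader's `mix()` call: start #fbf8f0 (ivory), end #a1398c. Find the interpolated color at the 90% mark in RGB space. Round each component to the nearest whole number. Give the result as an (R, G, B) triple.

(170, 76, 150)

#fbf8f0 → (251, 248, 240); #a1398c → (161, 57, 140).
90% corresponds to t = 0.9.
R = 251 + 0.9 × (161 − 251) = 251 + 0.9 × -90 = 170 → 170
G = 248 + 0.9 × (57 − 248) = 248 + 0.9 × -191 = 76.1 → 76
B = 240 + 0.9 × (140 − 240) = 240 + 0.9 × -100 = 150 → 150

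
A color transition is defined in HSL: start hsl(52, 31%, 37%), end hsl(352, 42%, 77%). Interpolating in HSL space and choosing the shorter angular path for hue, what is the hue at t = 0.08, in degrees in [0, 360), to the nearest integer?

Hue: 352 − 52 = 300°, but |300| > 180 so the shorter arc goes the other way: Δh = 300 − 360 = -60°.
H = 52 + 0.08 × (-60) = 47.2 → 47°

47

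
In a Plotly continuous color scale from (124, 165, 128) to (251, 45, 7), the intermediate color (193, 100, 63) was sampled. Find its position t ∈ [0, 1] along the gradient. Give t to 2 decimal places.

Invert the lerp on the R channel (largest span, 127): t = (193 − 124) / (251 − 124) = 69/127 = 0.54331.
Check on G: (100 − 165)/(45 − 165) = 0.5417 ✓

0.54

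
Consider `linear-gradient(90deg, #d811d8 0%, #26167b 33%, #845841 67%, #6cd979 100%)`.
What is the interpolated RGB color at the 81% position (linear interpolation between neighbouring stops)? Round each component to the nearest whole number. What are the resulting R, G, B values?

81% lies between the 67% and 100% stops, so the local fraction is t = (81 − 67)/(100 − 67) = 14/33 ≈ 0.4242.
#845841 → (132, 88, 65); #6cd979 → (108, 217, 121).
R = 132 + 0.4242 × (108 − 132) = 121.819 → 122
G = 88 + 0.4242 × (217 − 88) = 142.722 → 143
B = 65 + 0.4242 × (121 − 65) = 88.755 → 89

(122, 143, 89)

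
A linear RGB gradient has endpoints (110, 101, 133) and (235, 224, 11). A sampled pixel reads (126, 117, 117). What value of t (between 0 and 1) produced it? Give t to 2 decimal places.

0.13

Invert the lerp on the R channel (largest span, 125): t = (126 − 110) / (235 − 110) = 16/125 = 0.128.
Check on G: (117 − 101)/(224 − 101) = 0.1301 ✓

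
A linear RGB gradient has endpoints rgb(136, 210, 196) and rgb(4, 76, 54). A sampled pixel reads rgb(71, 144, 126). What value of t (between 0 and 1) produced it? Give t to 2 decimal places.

0.49

Invert the lerp on the B channel (largest span, 142): t = (126 − 196) / (54 − 196) = -70/-142 = 0.49296.
Check on R: (71 − 136)/(4 − 136) = 0.4924 ✓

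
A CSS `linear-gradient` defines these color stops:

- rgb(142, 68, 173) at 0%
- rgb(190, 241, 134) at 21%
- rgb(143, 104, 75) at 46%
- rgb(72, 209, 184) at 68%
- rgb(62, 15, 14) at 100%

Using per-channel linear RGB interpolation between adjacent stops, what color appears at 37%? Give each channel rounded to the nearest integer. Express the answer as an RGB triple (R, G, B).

(160, 153, 96)

37% lies between the 21% and 46% stops, so the local fraction is t = (37 − 21)/(46 − 21) = 16/25 ≈ 0.64.
R = 190 + 0.64 × (143 − 190) = 159.92 → 160
G = 241 + 0.64 × (104 − 241) = 153.32 → 153
B = 134 + 0.64 × (75 − 134) = 96.24 → 96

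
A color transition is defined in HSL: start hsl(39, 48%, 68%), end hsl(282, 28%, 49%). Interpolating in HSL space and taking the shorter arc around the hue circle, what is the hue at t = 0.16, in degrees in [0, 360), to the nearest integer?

Hue: 282 − 39 = 243°, but |243| > 180 so the shorter arc goes the other way: Δh = 243 − 360 = -117°.
H = 39 + 0.16 × (-117) = 20.28 → 20°

20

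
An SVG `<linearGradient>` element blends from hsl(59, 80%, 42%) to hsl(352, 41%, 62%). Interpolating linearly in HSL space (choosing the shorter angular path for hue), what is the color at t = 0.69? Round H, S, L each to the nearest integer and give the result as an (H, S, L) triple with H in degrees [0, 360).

Hue: 352 − 59 = 293°, but |293| > 180 so the shorter arc goes the other way: Δh = 293 − 360 = -67°.
H = 59 + 0.69 × (-67) = 12.77 → 13°
S = 80 + 0.69 × (41 − 80) = 53.09 → 53%
L = 42 + 0.69 × (62 − 42) = 55.8 → 56%

(13, 53, 56)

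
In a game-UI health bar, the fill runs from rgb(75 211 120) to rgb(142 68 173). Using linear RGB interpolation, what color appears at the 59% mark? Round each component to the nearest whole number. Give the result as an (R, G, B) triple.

59% corresponds to t = 0.59.
R = 75 + 0.59 × (142 − 75) = 75 + 0.59 × 67 = 114.53 → 115
G = 211 + 0.59 × (68 − 211) = 211 + 0.59 × -143 = 126.63 → 127
B = 120 + 0.59 × (173 − 120) = 120 + 0.59 × 53 = 151.27 → 151
So the blended color is (115, 127, 151), about #737f97.

(115, 127, 151)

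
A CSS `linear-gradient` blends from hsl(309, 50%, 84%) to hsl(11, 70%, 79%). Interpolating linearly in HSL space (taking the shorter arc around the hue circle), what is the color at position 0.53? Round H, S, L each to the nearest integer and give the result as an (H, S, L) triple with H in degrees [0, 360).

Hue: 11 − 309 = -298°, but |-298| > 180 so the shorter arc goes the other way: Δh = -298 + 360 = 62°.
H = 309 + 0.53 × (62) = 341.86 → 342°
S = 50 + 0.53 × (70 − 50) = 60.6 → 61%
L = 84 + 0.53 × (79 − 84) = 81.35 → 81%

(342, 61, 81)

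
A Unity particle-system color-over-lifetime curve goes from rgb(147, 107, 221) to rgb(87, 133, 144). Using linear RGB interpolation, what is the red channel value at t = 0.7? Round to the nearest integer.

R = 147 + 0.7 × (87 − 147) = 105 → 105

105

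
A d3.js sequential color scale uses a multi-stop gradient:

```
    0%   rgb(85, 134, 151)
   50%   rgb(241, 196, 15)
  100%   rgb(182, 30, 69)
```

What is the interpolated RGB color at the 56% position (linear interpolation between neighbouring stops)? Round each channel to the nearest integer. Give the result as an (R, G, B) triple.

56% lies between the 50% and 100% stops, so the local fraction is t = (56 − 50)/(100 − 50) = 6/50 ≈ 0.12.
R = 241 + 0.12 × (182 − 241) = 233.92 → 234
G = 196 + 0.12 × (30 − 196) = 176.08 → 176
B = 15 + 0.12 × (69 − 15) = 21.48 → 21

(234, 176, 21)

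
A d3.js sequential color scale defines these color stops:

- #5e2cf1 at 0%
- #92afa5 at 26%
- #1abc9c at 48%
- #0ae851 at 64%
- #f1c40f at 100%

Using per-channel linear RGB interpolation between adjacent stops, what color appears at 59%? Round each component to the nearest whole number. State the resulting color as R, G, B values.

59% lies between the 48% and 64% stops, so the local fraction is t = (59 − 48)/(64 − 48) = 11/16 ≈ 0.6875.
#1abc9c → (26, 188, 156); #0ae851 → (10, 232, 81).
R = 26 + 0.6875 × (10 − 26) = 15 → 15
G = 188 + 0.6875 × (232 − 188) = 218.25 → 218
B = 156 + 0.6875 × (81 − 156) = 104.438 → 104

(15, 218, 104)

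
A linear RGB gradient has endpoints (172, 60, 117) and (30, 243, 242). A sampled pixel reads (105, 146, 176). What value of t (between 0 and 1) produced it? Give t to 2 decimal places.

0.47

Invert the lerp on the G channel (largest span, 183): t = (146 − 60) / (243 − 60) = 86/183 = 0.46995.
Check on R: (105 − 172)/(30 − 172) = 0.4718 ✓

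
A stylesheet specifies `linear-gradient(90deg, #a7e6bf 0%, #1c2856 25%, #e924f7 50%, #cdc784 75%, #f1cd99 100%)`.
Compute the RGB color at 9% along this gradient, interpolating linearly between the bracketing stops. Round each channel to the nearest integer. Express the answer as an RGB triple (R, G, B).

9% lies between the 0% and 25% stops, so the local fraction is t = (9 − 0)/(25 − 0) = 9/25 ≈ 0.36.
#a7e6bf → (167, 230, 191); #1c2856 → (28, 40, 86).
R = 167 + 0.36 × (28 − 167) = 116.96 → 117
G = 230 + 0.36 × (40 − 230) = 161.6 → 162
B = 191 + 0.36 × (86 − 191) = 153.2 → 153

(117, 162, 153)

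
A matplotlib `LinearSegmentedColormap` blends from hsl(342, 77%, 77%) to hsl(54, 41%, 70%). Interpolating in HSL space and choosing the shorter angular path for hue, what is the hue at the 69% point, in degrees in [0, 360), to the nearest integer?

Hue: 54 − 342 = -288°, but |-288| > 180 so the shorter arc goes the other way: Δh = -288 + 360 = 72°.
H = 342 + 0.69 × (72) = 391.68 → 392 → 392 mod 360 = 32°

32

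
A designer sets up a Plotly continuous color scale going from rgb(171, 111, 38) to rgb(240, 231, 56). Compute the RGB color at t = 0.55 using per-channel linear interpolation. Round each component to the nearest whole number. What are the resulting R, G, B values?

R = 171 + 0.55 × (240 − 171) = 171 + 0.55 × 69 = 208.95 → 209
G = 111 + 0.55 × (231 − 111) = 111 + 0.55 × 120 = 177 → 177
B = 38 + 0.55 × (56 − 38) = 38 + 0.55 × 18 = 47.9 → 48

(209, 177, 48)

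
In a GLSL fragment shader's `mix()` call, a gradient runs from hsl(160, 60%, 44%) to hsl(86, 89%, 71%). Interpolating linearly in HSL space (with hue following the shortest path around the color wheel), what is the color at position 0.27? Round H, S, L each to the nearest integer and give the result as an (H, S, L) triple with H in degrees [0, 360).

Hue arc: Δh = 86 − 160 = -74° (|Δh| ≤ 180, already the shorter path).
H = 160 + 0.27 × (-74) = 140.02 → 140°
S = 60 + 0.27 × (89 − 60) = 67.83 → 68%
L = 44 + 0.27 × (71 − 44) = 51.29 → 51%

(140, 68, 51)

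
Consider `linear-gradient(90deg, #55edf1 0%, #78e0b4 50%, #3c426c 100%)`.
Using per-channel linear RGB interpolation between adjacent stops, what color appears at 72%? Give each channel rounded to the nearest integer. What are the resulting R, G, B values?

72% lies between the 50% and 100% stops, so the local fraction is t = (72 − 50)/(100 − 50) = 22/50 ≈ 0.44.
#78e0b4 → (120, 224, 180); #3c426c → (60, 66, 108).
R = 120 + 0.44 × (60 − 120) = 93.6 → 94
G = 224 + 0.44 × (66 − 224) = 154.48 → 154
B = 180 + 0.44 × (108 − 180) = 148.32 → 148

(94, 154, 148)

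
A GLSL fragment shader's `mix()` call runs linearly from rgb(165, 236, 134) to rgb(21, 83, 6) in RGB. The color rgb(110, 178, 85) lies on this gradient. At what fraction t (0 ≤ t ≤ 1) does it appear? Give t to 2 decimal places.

Invert the lerp on the G channel (largest span, 153): t = (178 − 236) / (83 − 236) = -58/-153 = 0.37908.
Check on R: (110 − 165)/(21 − 165) = 0.3819 ✓

0.38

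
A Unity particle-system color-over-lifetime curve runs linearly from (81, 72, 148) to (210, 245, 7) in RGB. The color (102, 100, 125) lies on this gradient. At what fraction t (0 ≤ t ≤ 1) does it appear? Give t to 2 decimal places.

Invert the lerp on the G channel (largest span, 173): t = (100 − 72) / (245 − 72) = 28/173 = 0.16185.
Check on R: (102 − 81)/(210 − 81) = 0.1628 ✓

0.16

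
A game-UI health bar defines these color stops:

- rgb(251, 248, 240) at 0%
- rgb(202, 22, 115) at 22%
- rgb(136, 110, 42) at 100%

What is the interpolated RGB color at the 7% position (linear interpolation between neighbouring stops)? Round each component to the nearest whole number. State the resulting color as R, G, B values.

7% lies between the 0% and 22% stops, so the local fraction is t = (7 − 0)/(22 − 0) = 7/22 ≈ 0.3182.
R = 251 + 0.3182 × (202 − 251) = 235.408 → 235
G = 248 + 0.3182 × (22 − 248) = 176.087 → 176
B = 240 + 0.3182 × (115 − 240) = 200.225 → 200

(235, 176, 200)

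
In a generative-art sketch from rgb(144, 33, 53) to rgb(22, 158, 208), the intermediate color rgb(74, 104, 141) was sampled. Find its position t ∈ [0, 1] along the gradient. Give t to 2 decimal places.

0.57

Invert the lerp on the B channel (largest span, 155): t = (141 − 53) / (208 − 53) = 88/155 = 0.56774.
Check on R: (74 − 144)/(22 − 144) = 0.5738 ✓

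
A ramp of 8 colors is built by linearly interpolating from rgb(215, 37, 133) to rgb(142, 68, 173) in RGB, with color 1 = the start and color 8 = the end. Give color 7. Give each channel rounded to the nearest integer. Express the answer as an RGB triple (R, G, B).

With 8 swatches and endpoints inclusive, swatch 7 sits at t = (7 − 1)/(8 − 1) = 6/7 ≈ 0.8571.
R = 215 + 0.8571 × (142 − 215) = 152.432 → 152
G = 37 + 0.8571 × (68 − 37) = 63.57 → 64
B = 133 + 0.8571 × (173 − 133) = 167.284 → 167

(152, 64, 167)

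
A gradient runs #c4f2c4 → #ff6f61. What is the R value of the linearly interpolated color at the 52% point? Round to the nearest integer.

227

R₁ = 196 (from #c4f2c4), R₂ = 255 (from #ff6f61).
R = 196 + 0.52 × (255 − 196) = 226.68 → 227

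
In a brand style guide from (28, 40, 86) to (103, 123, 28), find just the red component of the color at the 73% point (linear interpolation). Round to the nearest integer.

R = 28 + 0.73 × (103 − 28) = 82.75 → 83

83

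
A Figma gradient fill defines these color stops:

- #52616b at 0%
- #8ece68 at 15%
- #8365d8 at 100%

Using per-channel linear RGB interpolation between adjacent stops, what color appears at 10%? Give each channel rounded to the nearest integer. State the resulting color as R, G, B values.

10% lies between the 0% and 15% stops, so the local fraction is t = (10 − 0)/(15 − 0) = 10/15 ≈ 0.6667.
#52616b → (82, 97, 107); #8ece68 → (142, 206, 104).
R = 82 + 0.6667 × (142 − 82) = 122.002 → 122
G = 97 + 0.6667 × (206 − 97) = 169.67 → 170
B = 107 + 0.6667 × (104 − 107) = 105 → 105

(122, 170, 105)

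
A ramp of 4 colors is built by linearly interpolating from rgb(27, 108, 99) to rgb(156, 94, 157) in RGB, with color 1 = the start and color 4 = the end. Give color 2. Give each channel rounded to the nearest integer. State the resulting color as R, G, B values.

(70, 103, 118)

With 4 swatches and endpoints inclusive, swatch 2 sits at t = (2 − 1)/(4 − 1) = 1/3 ≈ 0.3333.
R = 27 + 0.3333 × (156 − 27) = 69.996 → 70
G = 108 + 0.3333 × (94 − 108) = 103.334 → 103
B = 99 + 0.3333 × (157 − 99) = 118.331 → 118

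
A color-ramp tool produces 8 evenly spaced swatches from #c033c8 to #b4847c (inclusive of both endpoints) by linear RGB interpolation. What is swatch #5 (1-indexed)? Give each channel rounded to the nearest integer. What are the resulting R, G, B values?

(185, 97, 157)

With 8 swatches and endpoints inclusive, swatch 5 sits at t = (5 − 1)/(8 − 1) = 4/7 ≈ 0.5714.
#c033c8 → (192, 51, 200); #b4847c → (180, 132, 124).
R = 192 + 0.5714 × (180 − 192) = 185.143 → 185
G = 51 + 0.5714 × (132 − 51) = 97.283 → 97
B = 200 + 0.5714 × (124 − 200) = 156.574 → 157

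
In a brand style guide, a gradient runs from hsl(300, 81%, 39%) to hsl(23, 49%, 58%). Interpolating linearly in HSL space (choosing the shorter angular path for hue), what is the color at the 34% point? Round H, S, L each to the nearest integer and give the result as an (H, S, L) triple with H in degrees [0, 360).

Hue: 23 − 300 = -277°, but |-277| > 180 so the shorter arc goes the other way: Δh = -277 + 360 = 83°.
H = 300 + 0.34 × (83) = 328.22 → 328°
S = 81 + 0.34 × (49 − 81) = 70.12 → 70%
L = 39 + 0.34 × (58 − 39) = 45.46 → 45%

(328, 70, 45)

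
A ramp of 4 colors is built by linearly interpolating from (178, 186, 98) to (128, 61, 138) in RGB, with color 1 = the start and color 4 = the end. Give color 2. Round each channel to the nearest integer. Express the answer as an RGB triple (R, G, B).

(161, 144, 111)

With 4 swatches and endpoints inclusive, swatch 2 sits at t = (2 − 1)/(4 − 1) = 1/3 ≈ 0.3333.
R = 178 + 0.3333 × (128 − 178) = 161.335 → 161
G = 186 + 0.3333 × (61 − 186) = 144.338 → 144
B = 98 + 0.3333 × (138 − 98) = 111.332 → 111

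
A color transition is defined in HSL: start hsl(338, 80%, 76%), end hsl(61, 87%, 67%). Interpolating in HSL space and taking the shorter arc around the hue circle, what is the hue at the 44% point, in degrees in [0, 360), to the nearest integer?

Hue: 61 − 338 = -277°, but |-277| > 180 so the shorter arc goes the other way: Δh = -277 + 360 = 83°.
H = 338 + 0.44 × (83) = 374.52 → 375 → 375 mod 360 = 15°

15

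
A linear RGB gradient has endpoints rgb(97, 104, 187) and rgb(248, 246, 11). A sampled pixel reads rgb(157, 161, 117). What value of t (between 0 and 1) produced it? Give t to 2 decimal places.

Invert the lerp on the B channel (largest span, 176): t = (117 − 187) / (11 − 187) = -70/-176 = 0.39773.
Check on R: (157 − 97)/(248 − 97) = 0.3974 ✓

0.40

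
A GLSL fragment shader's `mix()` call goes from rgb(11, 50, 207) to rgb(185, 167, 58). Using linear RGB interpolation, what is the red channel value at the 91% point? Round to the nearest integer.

169

R = 11 + 0.91 × (185 − 11) = 169.34 → 169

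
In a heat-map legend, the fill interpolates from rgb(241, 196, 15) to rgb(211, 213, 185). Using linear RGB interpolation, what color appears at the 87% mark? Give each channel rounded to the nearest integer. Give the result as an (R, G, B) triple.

(215, 211, 163)

87% corresponds to t = 0.87.
R = 241 + 0.87 × (211 − 241) = 241 + 0.87 × -30 = 214.9 → 215
G = 196 + 0.87 × (213 − 196) = 196 + 0.87 × 17 = 210.79 → 211
B = 15 + 0.87 × (185 − 15) = 15 + 0.87 × 170 = 162.9 → 163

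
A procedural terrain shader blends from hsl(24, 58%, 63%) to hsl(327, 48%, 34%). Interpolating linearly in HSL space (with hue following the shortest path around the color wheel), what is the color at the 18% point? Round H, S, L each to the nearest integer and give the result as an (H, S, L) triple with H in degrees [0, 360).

(14, 56, 58)

Hue: 327 − 24 = 303°, but |303| > 180 so the shorter arc goes the other way: Δh = 303 − 360 = -57°.
H = 24 + 0.18 × (-57) = 13.74 → 14°
S = 58 + 0.18 × (48 − 58) = 56.2 → 56%
L = 63 + 0.18 × (34 − 63) = 57.78 → 58%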